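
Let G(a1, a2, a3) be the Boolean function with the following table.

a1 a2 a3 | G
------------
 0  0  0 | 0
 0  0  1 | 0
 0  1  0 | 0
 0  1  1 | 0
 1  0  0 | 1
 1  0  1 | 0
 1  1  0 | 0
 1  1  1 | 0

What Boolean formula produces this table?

G is 1 on exactly one input, (1,0,0), whose minterm is a1·¬a2·¬a3. So G is just that conjunction.

G(a1, a2, a3) = (a1 & ~a2) & ~a3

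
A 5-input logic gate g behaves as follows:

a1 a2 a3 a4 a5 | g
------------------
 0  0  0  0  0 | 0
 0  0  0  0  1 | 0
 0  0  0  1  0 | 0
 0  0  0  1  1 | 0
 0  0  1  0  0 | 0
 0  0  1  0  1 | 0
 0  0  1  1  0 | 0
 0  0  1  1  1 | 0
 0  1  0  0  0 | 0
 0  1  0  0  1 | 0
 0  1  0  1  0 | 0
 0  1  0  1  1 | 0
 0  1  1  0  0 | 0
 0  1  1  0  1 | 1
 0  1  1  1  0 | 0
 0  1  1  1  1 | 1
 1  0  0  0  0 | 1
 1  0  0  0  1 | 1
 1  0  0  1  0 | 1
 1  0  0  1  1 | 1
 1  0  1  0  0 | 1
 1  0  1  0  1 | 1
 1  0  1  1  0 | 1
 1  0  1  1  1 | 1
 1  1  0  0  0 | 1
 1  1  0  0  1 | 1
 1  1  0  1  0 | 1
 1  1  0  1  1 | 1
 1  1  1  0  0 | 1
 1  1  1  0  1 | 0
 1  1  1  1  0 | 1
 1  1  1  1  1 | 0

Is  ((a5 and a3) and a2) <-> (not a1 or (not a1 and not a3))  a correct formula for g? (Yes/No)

Yes

Check the formula against g row by row:
  a1=0, a2=0, a3=0, a4=0, a5=0: formula gives 0, g = 0 ✓
  a1=0, a2=0, a3=0, a4=0, a5=1: formula gives 0, g = 0 ✓
  a1=0, a2=0, a3=0, a4=1, a5=0: formula gives 0, g = 0 ✓
  a1=0, a2=0, a3=0, a4=1, a5=1: formula gives 0, g = 0 ✓
  …and likewise for the remaining 28 rows.
Every row agrees, so the formula is equivalent.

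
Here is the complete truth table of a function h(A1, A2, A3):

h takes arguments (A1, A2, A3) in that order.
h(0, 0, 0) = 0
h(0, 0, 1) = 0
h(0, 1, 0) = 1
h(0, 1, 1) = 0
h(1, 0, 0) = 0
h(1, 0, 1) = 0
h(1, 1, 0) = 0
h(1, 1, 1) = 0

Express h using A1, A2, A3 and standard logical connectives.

h(A1, A2, A3) = (A1' · A2) · A3'

Only row (0,1,0) gives 1. That row's minterm ¬A1·A2·¬A3 is h directly.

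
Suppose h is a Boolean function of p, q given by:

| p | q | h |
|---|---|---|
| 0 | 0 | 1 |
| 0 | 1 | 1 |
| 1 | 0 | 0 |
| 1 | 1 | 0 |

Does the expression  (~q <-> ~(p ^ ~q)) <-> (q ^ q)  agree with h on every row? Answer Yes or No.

Test each input against both h and the formula:
  p=0, q=0: formula gives 1, h = 1 ✓
  p=0, q=1: formula gives 1, h = 1 ✓
  p=1, q=0: formula gives 0, h = 0 ✓
  p=1, q=1: formula gives 0, h = 0 ✓
No disagreement on any input; they are logically equivalent.

Yes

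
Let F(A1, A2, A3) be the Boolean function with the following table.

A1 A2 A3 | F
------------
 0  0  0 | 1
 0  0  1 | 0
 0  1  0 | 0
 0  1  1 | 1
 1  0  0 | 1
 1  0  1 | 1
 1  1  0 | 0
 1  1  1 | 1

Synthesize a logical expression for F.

There are just 3 zero rows: (0,0,1), (0,1,0), (1,1,0). Their minterms are ¬A1·¬A2·A3, ¬A1·A2·¬A3, A1·A2·¬A3; the OR of those covers precisely the 0-outputs, and negating it yields F.

F(A1, A2, A3) = NOT ((((NOT A1 AND NOT A2) AND A3) OR ((NOT A1 AND A2) AND NOT A3)) OR ((A1 AND A2) AND NOT A3))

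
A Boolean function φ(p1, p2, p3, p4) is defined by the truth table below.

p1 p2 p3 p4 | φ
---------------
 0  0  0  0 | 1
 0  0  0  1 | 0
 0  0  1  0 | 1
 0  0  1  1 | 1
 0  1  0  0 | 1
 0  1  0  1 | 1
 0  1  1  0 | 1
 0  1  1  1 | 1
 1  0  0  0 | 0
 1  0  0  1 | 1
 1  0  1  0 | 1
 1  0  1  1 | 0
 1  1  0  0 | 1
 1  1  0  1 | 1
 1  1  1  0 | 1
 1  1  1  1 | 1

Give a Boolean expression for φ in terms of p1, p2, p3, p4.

There are just 3 zero rows: (0,0,0,1), (1,0,0,0), (1,0,1,1). Their minterms are ¬p1·¬p2·¬p3·p4, p1·¬p2·¬p3·¬p4, p1·¬p2·p3·p4; the OR of those covers precisely the 0-outputs, and negating it yields φ.

φ(p1, p2, p3, p4) = not (((((not p1 and not p2) and not p3) and p4) or (((p1 and not p2) and not p3) and not p4)) or (((p1 and not p2) and p3) and p4))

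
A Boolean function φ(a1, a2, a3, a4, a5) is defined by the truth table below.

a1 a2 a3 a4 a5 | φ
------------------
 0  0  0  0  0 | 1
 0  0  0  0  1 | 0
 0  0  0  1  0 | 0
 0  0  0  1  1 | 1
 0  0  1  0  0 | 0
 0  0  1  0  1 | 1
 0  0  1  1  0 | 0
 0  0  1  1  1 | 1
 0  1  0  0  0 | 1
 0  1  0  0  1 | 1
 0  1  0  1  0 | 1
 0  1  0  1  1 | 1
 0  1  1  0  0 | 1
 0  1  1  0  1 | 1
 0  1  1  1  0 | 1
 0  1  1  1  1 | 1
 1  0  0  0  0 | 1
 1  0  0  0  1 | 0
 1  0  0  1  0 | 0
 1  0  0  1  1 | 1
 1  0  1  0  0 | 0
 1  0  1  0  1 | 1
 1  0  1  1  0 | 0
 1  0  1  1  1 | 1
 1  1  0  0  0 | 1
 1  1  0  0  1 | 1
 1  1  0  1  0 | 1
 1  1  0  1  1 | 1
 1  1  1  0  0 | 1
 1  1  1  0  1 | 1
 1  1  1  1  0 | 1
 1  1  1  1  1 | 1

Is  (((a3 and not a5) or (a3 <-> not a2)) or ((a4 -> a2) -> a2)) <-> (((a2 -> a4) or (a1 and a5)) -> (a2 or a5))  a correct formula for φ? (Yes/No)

Evaluate (((a3 and not a5) or (a3 <-> not a2)) or ((a4 -> a2) -> a2)) <-> (((a2 -> a4) or (a1 and a5)) -> (a2 or a5)) on each row and compare to φ:
  a1=0, a2=0, a3=0, a4=0, a5=0: formula gives 1, φ = 1 ✓
  a1=0, a2=0, a3=0, a4=0, a5=1: formula gives 0, φ = 0 ✓
  a1=0, a2=0, a3=0, a4=1, a5=0: formula gives 0, φ = 0 ✓
  a1=0, a2=0, a3=0, a4=1, a5=1: formula gives 1, φ = 1 ✓
  …and likewise for the remaining 28 rows.
Every row agrees, so the formula is equivalent.

Yes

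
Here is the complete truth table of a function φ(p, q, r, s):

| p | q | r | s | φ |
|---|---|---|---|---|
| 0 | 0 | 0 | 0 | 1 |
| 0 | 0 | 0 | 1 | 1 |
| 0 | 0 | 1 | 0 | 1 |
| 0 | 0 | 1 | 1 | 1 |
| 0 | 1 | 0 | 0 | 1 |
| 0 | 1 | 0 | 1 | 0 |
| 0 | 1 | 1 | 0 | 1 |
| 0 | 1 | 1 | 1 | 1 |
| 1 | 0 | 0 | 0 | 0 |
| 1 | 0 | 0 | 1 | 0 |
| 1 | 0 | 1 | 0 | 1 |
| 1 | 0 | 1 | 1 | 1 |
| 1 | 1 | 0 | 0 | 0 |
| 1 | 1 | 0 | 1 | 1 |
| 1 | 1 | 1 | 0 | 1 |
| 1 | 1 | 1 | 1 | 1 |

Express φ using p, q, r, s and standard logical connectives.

There are just 4 zero rows: (0,1,0,1), (1,0,0,0), (1,0,0,1), (1,1,0,0). Their minterms are ¬p·q·¬r·s, p·¬q·¬r·¬s, p·¬q·¬r·s, p·q·¬r·¬s; the OR of those covers precisely the 0-outputs, and negating it yields φ.

φ(p, q, r, s) = NOT ((((((NOT p AND q) AND NOT r) AND s) OR (((p AND NOT q) AND NOT r) AND NOT s)) OR (((p AND NOT q) AND NOT r) AND s)) OR (((p AND q) AND NOT r) AND NOT s))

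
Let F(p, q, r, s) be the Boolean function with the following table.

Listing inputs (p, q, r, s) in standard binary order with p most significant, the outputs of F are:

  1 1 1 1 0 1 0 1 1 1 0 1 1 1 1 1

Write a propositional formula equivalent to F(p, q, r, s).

There are just 3 zero rows: (0,1,0,0), (0,1,1,0), (1,0,1,0). Their minterms are ¬p·q·¬r·¬s, ¬p·q·r·¬s, p·¬q·r·¬s; the OR of those covers precisely the 0-outputs, and negating it yields F.

F(p, q, r, s) = ~(((((~p & q) & ~r) & ~s) | (((~p & q) & r) & ~s)) | (((p & ~q) & r) & ~s))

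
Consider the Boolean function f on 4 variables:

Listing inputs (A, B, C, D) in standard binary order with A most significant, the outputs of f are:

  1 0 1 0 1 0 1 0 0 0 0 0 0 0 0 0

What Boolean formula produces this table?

f=1 on 4 inputs: (0,0,0,0), (0,0,1,0), (0,1,0,0), (0,1,1,0). Reading each as a conjunction of literals (¬A·¬B·¬C·¬D, ¬A·¬B·C·¬D, ¬A·B·¬C·¬D, ¬A·B·C·¬D) and taking the OR gives the canonical DNF.

f(A, B, C, D) = (((((~A & ~B) & ~C) & ~D) | (((~A & ~B) & C) & ~D)) | (((~A & B) & ~C) & ~D)) | (((~A & B) & C) & ~D)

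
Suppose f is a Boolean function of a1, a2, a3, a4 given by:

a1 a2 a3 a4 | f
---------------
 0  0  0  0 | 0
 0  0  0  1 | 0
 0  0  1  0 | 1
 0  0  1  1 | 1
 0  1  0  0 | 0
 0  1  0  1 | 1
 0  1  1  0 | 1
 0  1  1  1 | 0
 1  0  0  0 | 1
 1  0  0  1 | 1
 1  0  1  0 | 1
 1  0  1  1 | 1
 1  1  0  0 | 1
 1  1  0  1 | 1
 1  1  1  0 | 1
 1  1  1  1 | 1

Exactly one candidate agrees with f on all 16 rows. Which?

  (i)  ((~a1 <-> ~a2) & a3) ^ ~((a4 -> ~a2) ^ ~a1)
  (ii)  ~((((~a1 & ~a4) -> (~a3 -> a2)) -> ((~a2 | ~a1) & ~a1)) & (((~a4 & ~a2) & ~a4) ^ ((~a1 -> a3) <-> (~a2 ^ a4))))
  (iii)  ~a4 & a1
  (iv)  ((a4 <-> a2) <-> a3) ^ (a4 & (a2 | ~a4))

(i) disagrees with f on (0,0,0,0) (formula → 1, table → 0); rule it out.
(iii) disagrees with f on (0,0,1,0) (formula → 0, table → 1); rule it out.
(iv) disagrees with f on (0,0,0,1) (formula → 1, table → 0); rule it out.
Only (ii) survives; checking it on all 16 rows confirms it matches f.

ii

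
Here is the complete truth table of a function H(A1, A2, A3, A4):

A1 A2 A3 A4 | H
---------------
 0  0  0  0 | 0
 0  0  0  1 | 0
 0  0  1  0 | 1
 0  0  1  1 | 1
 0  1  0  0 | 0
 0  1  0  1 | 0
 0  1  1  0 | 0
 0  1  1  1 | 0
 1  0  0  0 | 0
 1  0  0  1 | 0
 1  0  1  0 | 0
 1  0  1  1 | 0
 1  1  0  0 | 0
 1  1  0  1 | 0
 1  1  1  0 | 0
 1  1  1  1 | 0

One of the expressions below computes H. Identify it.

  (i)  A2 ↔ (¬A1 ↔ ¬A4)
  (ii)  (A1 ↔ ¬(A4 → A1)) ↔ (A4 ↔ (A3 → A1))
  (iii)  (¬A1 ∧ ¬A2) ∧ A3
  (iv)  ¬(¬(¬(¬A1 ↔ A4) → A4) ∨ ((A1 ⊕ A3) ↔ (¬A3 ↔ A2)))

(i) fails at (0,0,0,1): the formula yields 1, H is 0.
(ii) fails at (0,1,1,0): the formula yields 1, H is 0.
(iv) fails at (0,0,1,0): the formula yields 0, H is 1.
That leaves (iii). Evaluating it on every row reproduces the table of H exactly.

iii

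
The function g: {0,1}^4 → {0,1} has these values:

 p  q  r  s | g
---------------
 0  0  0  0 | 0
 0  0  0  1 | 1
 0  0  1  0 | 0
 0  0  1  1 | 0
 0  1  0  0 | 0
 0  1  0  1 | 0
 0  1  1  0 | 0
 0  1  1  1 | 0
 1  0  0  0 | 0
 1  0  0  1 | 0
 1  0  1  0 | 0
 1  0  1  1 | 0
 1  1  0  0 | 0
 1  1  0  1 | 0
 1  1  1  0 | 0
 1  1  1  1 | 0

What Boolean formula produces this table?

Only row (0,0,0,1) gives 1. That row's minterm ¬p·¬q·¬r·s is g directly.

g(p, q, r, s) = ((p' · q') · r') · s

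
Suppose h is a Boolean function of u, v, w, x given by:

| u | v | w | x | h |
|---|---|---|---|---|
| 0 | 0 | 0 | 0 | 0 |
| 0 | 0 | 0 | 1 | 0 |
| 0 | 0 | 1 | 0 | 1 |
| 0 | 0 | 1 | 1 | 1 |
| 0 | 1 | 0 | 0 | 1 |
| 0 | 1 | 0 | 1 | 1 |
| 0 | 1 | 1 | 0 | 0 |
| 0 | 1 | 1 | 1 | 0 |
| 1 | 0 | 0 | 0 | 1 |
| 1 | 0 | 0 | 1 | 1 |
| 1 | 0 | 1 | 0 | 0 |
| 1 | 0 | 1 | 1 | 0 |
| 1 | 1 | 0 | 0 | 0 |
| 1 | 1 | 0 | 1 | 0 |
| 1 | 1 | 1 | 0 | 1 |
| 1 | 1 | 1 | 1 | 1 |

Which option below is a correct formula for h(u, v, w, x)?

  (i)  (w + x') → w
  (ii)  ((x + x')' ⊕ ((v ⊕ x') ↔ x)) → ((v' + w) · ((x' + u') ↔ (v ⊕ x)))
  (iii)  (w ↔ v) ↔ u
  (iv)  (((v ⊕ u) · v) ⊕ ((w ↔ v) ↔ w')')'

(i) fails at (0,0,0,1): the formula yields 1, h is 0.
(ii) fails at (0,0,0,0): the formula yields 1, h is 0.
(iv) fails at (0,0,0,0): the formula yields 1, h is 0.
Only (iii) survives; checking it on all 16 rows confirms it matches h.

iii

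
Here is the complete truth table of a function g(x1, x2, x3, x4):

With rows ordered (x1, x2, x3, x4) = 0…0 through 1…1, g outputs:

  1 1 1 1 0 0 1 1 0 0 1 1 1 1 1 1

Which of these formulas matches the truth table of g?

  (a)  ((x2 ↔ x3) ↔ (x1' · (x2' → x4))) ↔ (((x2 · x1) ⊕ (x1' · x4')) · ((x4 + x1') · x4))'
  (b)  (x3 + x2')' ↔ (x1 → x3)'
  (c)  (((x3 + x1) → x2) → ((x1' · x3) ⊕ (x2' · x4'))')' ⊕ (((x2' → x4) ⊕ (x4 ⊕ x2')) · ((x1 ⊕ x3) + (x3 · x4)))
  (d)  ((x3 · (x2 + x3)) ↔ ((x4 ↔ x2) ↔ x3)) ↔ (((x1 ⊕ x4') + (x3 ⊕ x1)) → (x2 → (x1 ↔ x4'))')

(a) disagrees with g on (0,0,0,0) (formula → 0, table → 1); rule it out.
(c) disagrees with g on (0,0,0,1) (formula → 0, table → 1); rule it out.
(d) disagrees with g on (0,0,0,0) (formula → 0, table → 1); rule it out.
Only (b) survives; checking it on all 16 rows confirms it matches g.

b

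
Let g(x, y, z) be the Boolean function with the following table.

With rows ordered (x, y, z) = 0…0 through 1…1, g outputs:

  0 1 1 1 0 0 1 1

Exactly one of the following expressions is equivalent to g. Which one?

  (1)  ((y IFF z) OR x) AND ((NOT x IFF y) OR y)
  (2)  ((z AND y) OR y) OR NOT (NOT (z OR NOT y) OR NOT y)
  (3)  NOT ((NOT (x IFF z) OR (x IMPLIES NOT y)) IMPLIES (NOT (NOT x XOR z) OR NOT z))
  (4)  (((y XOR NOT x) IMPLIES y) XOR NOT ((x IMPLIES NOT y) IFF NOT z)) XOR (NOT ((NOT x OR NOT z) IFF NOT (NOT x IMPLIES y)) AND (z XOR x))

(1): at (0,0,1) it gives 0, but g = 1 — eliminated.
(2): at (0,0,1) it gives 0, but g = 1 — eliminated.
(3): at (0,0,1) it gives 0, but g = 1 — eliminated.
That leaves (4). Evaluating it on every row reproduces the table of g exactly.

4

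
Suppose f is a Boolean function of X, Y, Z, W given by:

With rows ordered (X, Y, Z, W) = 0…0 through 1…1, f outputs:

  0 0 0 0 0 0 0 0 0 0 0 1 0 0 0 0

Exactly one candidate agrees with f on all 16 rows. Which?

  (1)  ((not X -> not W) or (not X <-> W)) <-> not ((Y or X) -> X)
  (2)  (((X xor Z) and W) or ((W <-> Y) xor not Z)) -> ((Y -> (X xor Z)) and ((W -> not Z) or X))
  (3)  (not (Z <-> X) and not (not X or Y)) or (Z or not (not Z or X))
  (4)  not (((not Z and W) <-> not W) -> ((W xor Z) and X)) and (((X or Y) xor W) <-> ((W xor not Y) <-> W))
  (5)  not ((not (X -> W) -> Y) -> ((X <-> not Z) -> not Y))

(1): at (0,1,0,0) it gives 1, but f = 0 — eliminated.
(2): at (0,0,0,0) it gives 1, but f = 0 — eliminated.
(3): at (0,0,1,0) it gives 1, but f = 0 — eliminated.
(5): at (0,1,1,0) it gives 1, but f = 0 — eliminated.
Only (4) survives; checking it on all 16 rows confirms it matches f.

4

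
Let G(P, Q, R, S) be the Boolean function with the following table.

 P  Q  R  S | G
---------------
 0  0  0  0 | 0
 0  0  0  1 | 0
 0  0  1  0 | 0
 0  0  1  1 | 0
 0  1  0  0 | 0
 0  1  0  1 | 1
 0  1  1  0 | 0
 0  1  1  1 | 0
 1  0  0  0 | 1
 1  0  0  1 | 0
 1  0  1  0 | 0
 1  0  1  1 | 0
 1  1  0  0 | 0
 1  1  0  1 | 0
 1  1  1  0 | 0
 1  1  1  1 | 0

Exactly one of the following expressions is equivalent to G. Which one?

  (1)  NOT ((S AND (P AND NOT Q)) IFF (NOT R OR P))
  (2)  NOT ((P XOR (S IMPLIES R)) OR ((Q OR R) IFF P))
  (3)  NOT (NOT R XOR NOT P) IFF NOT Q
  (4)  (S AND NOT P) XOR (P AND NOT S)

(1) disagrees with G on (0,0,0,0) (formula → 1, table → 0); rule it out.
(3) disagrees with G on (0,0,0,0) (formula → 1, table → 0); rule it out.
(4) disagrees with G on (0,0,0,1) (formula → 1, table → 0); rule it out.
That leaves (2). Evaluating it on every row reproduces the table of G exactly.

2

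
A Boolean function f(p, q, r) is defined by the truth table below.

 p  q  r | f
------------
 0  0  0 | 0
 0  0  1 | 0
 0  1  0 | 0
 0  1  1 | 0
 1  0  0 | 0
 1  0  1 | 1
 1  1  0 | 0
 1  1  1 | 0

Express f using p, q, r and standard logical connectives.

f(p, q, r) = (p and not q) and r

f is 1 on exactly one input, (1,0,1), whose minterm is p·¬q·r. So f is just that conjunction.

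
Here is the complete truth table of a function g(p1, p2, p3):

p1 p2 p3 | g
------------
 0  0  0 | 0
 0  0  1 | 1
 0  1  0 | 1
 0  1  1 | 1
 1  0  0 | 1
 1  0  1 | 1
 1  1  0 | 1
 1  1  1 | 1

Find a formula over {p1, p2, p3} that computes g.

The output is 1 whenever at least one input is 1 — the OR of all inputs.

g(p1, p2, p3) = (p1 OR p2) OR p3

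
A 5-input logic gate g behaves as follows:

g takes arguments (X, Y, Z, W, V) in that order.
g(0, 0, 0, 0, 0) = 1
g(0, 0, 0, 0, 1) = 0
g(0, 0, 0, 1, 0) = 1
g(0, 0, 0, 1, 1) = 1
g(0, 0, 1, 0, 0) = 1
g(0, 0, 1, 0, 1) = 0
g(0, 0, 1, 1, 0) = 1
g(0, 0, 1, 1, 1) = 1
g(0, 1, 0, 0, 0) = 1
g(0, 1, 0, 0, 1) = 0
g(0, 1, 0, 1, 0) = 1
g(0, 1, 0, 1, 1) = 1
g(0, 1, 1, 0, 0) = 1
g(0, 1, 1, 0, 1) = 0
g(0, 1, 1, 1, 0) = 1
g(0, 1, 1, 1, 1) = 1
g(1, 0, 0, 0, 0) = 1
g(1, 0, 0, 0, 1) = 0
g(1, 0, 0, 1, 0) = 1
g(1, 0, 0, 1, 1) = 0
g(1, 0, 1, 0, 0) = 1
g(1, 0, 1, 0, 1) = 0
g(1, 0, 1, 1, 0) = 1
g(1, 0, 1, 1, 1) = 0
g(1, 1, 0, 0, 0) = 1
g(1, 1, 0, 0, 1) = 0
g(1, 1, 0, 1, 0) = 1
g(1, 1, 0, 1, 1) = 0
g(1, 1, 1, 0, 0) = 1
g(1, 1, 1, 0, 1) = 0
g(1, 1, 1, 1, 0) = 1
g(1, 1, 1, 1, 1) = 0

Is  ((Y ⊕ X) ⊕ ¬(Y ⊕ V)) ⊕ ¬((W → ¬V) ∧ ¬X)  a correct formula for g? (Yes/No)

Check the formula against g row by row:
  X=0, Y=0, Z=0, W=0, V=0: formula gives 1, g = 1 ✓
  X=0, Y=0, Z=0, W=0, V=1: formula gives 0, g = 0 ✓
  X=0, Y=0, Z=0, W=1, V=0: formula gives 1, g = 1 ✓
  X=0, Y=0, Z=0, W=1, V=1: formula gives 1, g = 1 ✓
  … (the remaining 28 rows also agree.)
No disagreement on any input; they are logically equivalent.

Yes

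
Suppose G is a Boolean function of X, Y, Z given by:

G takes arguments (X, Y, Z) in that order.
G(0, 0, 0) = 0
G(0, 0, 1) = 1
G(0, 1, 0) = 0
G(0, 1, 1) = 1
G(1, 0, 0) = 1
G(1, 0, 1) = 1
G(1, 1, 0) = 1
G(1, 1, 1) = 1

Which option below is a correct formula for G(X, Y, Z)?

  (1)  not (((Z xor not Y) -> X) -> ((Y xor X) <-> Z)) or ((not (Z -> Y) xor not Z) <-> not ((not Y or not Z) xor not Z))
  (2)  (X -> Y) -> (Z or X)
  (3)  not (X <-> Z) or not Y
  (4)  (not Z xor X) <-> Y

(1) disagrees with G on (0,0,0) (formula → 1, table → 0); rule it out.
(3) disagrees with G on (0,0,0) (formula → 1, table → 0); rule it out.
(4) disagrees with G on (0,1,0) (formula → 1, table → 0); rule it out.
Only (2) survives; checking it on all 8 rows confirms it matches G.

2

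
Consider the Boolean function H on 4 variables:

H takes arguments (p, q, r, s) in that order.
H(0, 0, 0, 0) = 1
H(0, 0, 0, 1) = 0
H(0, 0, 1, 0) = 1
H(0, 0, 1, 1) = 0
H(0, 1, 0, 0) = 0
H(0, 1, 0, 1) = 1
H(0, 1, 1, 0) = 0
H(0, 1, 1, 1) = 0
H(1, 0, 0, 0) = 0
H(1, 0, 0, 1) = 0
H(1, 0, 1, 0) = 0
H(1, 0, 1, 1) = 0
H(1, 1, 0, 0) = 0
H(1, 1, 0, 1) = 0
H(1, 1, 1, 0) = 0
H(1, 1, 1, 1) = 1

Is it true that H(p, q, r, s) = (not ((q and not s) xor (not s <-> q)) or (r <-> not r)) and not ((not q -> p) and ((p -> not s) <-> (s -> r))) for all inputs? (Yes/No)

Yes

Check the formula against H row by row:
  p=0, q=0, r=0, s=0: formula gives 1, H = 1 ✓
  p=0, q=0, r=0, s=1: formula gives 0, H = 0 ✓
  p=0, q=0, r=1, s=0: formula gives 1, H = 1 ✓
  p=0, q=0, r=1, s=1: formula gives 0, H = 0 ✓
  … (the remaining 12 rows also agree.)
All 16 rows match — the expression computes H exactly.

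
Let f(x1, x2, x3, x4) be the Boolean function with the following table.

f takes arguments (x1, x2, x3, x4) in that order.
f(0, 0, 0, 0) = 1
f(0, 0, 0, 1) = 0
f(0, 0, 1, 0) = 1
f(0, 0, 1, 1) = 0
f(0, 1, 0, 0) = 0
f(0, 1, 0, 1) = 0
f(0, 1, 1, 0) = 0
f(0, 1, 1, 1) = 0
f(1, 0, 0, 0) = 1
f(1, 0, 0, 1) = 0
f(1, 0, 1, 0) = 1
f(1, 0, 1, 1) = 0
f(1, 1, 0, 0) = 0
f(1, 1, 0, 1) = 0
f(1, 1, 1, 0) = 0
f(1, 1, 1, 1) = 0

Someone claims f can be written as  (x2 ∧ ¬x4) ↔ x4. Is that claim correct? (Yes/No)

Yes

Test each input against both f and the formula:
  x1=0, x2=0, x3=0, x4=0: formula gives 1, f = 1 ✓
  x1=0, x2=0, x3=0, x4=1: formula gives 0, f = 0 ✓
  x1=0, x2=0, x3=1, x4=0: formula gives 1, f = 1 ✓
  x1=0, x2=0, x3=1, x4=1: formula gives 0, f = 0 ✓
  … (the remaining 12 rows also agree.)
No disagreement on any input; they are logically equivalent.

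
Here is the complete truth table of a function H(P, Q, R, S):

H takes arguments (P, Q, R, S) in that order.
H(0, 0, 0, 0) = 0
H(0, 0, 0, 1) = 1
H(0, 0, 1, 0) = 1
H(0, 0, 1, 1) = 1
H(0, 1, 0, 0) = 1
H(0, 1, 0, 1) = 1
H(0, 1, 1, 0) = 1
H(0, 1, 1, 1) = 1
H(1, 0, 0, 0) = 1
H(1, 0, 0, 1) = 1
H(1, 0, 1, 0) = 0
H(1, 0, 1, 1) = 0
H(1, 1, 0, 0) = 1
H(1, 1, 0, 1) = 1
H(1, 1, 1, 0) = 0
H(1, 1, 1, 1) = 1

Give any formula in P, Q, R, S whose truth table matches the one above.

H is 0 on only 4 rows — (0,0,0,0), (1,0,1,0), (1,0,1,1), (1,1,1,0). Writing each as a minterm (¬P·¬Q·¬R·¬S, P·¬Q·R·¬S, P·¬Q·R·S, P·Q·R·¬S) and OR-ing them characterizes exactly where H=0, so H is the negation of that disjunction.

H(P, Q, R, S) = NOT ((((((NOT P AND NOT Q) AND NOT R) AND NOT S) OR (((P AND NOT Q) AND R) AND NOT S)) OR (((P AND NOT Q) AND R) AND S)) OR (((P AND Q) AND R) AND NOT S))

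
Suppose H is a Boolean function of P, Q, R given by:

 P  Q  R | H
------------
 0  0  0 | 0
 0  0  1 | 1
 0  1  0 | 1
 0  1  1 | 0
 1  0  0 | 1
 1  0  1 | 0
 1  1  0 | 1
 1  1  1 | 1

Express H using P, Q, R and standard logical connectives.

H(P, Q, R) = ~((((~P & ~Q) & ~R) | ((~P & Q) & R)) | ((P & ~Q) & R))

H is 0 on only 3 rows — (0,0,0), (0,1,1), (1,0,1). Writing each as a minterm (¬P·¬Q·¬R, ¬P·Q·R, P·¬Q·R) and OR-ing them characterizes exactly where H=0, so H is the negation of that disjunction.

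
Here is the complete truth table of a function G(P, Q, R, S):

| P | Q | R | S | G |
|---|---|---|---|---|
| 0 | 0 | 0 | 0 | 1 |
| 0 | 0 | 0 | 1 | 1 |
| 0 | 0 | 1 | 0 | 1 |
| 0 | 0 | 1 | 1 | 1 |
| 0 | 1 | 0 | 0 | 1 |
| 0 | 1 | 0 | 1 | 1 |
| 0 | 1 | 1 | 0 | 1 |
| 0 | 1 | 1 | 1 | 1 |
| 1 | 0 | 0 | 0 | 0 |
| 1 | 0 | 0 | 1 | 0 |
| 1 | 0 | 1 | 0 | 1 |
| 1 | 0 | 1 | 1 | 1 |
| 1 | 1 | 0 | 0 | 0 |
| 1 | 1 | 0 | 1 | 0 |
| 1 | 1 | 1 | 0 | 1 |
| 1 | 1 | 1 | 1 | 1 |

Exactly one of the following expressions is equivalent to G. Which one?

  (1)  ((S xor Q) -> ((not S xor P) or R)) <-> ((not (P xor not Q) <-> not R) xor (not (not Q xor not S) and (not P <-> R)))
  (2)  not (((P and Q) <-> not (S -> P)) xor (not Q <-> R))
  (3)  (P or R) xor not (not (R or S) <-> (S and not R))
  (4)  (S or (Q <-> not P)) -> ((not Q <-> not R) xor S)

(1) fails at (0,0,0,0): the formula yields 0, G is 1.
(2) fails at (0,0,0,0): the formula yields 0, G is 1.
(4) fails at (0,0,0,1): the formula yields 0, G is 1.
That leaves (3). Evaluating it on every row reproduces the table of G exactly.

3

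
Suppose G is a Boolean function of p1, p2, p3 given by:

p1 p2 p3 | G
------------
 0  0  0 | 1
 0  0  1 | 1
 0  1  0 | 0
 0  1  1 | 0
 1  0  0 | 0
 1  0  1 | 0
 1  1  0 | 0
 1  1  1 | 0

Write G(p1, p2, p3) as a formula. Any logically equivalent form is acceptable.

G(p1, p2, p3) = ((¬p1 ∧ ¬p2) ∧ ¬p3) ∨ ((¬p1 ∧ ¬p2) ∧ p3)

G=1 on 2 inputs: (0,0,0), (0,0,1). Reading each as a conjunction of literals (¬p1·¬p2·¬p3, ¬p1·¬p2·p3) and taking the OR gives the canonical DNF.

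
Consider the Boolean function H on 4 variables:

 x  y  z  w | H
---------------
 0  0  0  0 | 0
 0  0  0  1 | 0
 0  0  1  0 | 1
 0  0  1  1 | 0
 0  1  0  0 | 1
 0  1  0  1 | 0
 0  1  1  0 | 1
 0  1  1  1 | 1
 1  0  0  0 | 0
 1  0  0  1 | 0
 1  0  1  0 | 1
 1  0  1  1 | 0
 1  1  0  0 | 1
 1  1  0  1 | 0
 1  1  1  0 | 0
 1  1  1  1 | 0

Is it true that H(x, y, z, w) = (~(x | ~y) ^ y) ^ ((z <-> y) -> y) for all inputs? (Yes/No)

No

Evaluate (~(x | ~y) ^ y) ^ ((z <-> y) -> y) on each row and compare to H:
  x=0, y=0, z=0, w=0: formula gives 0, H = 0 ✓
  x=0, y=0, z=0, w=1: formula gives 0, H = 0 ✓
  x=0, y=0, z=1, w=0: formula gives 1, H = 1 ✓
  x=0, y=0, z=1, w=1: formula gives 1, but H = 0 ✗
Since they disagree at (0,0,1,1), the expression is not a correct formula for H.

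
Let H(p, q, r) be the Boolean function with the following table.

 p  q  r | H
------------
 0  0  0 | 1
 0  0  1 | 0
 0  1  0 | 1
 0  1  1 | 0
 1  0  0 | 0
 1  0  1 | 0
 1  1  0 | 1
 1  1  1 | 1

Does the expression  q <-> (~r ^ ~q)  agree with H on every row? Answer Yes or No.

Test each input against both H and the formula:
  p=0, q=0, r=0: formula gives 1, H = 1 ✓
  p=0, q=0, r=1: formula gives 0, H = 0 ✓
  p=0, q=1, r=0: formula gives 1, H = 1 ✓
  p=0, q=1, r=1: formula gives 0, H = 0 ✓
  p=1, q=0, r=0: formula gives 1, but H = 0 ✗
Since they disagree at (1,0,0), the expression is not a correct formula for H.

No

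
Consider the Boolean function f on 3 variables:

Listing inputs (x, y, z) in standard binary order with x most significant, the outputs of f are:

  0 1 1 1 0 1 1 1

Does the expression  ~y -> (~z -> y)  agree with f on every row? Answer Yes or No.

Evaluate ~y -> (~z -> y) on each row and compare to f:
  x=0, y=0, z=0: formula gives 0, f = 0 ✓
  x=0, y=0, z=1: formula gives 1, f = 1 ✓
  x=0, y=1, z=0: formula gives 1, f = 1 ✓
  x=0, y=1, z=1: formula gives 1, f = 1 ✓
  x=1, y=0, z=0: formula gives 0, f = 0 ✓
  …and likewise for the remaining 3 rows.
Every row agrees, so the formula is equivalent.

Yes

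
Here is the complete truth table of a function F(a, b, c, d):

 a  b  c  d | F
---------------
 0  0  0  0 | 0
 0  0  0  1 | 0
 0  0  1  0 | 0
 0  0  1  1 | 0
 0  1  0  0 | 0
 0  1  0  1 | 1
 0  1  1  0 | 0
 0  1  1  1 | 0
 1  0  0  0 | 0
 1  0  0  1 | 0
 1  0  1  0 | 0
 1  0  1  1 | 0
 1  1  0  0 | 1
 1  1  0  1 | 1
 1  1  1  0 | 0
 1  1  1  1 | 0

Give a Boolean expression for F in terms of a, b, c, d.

Collect the rows where F=1 — (0,1,0,1), (1,1,0,0), (1,1,0,1) — and write one minterm per row: ¬a·b·¬c·d, a·b·¬c·¬d, a·b·¬c·d. Their union (logical OR) reproduces the table exactly.

F(a, b, c, d) = ((((NOT a AND b) AND NOT c) AND d) OR (((a AND b) AND NOT c) AND NOT d)) OR (((a AND b) AND NOT c) AND d)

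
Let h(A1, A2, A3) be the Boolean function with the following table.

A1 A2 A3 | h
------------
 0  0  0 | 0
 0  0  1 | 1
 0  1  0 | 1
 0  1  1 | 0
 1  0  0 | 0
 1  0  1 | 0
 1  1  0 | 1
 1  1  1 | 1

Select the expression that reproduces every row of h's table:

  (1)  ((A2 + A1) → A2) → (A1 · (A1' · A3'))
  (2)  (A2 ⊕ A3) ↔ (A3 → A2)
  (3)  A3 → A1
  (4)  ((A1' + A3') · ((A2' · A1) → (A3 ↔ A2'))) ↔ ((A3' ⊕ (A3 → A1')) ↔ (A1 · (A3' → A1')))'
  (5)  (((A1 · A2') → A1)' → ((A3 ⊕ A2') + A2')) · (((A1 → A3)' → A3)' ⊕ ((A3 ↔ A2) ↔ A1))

(1) disagrees with h on (0,0,1) (formula → 0, table → 1); rule it out.
(2) disagrees with h on (0,0,1) (formula → 0, table → 1); rule it out.
(3) disagrees with h on (0,0,0) (formula → 1, table → 0); rule it out.
(4) disagrees with h on (0,1,0) (formula → 0, table → 1); rule it out.
That leaves (5). Evaluating it on every row reproduces the table of h exactly.

5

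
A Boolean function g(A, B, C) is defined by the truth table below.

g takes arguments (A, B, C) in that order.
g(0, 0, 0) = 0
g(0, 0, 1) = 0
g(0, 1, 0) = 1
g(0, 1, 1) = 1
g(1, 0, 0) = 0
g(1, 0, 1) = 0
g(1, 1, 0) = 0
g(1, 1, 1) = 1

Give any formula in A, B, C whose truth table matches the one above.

Collect the rows where g=1 — (0,1,0), (0,1,1), (1,1,1) — and write one minterm per row: ¬A·B·¬C, ¬A·B·C, A·B·C. Their union (logical OR) reproduces the table exactly.

g(A, B, C) = (((not A and B) and not C) or ((not A and B) and C)) or ((A and B) and C)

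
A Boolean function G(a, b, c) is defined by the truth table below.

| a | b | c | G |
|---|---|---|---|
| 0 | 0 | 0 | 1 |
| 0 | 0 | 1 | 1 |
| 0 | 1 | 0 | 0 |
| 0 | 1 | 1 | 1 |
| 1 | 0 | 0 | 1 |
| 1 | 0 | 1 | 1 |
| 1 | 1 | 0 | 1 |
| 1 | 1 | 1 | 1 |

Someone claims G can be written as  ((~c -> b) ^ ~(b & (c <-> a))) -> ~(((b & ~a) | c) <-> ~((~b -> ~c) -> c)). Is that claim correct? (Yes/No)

Test each input against both G and the formula:
  a=0, b=0, c=0: formula gives 1, G = 1 ✓
  a=0, b=0, c=1: formula gives 1, G = 1 ✓
  a=0, b=1, c=0: formula gives 0, G = 0 ✓
  a=0, b=1, c=1: formula gives 1, G = 1 ✓
  a=1, b=0, c=0: formula gives 1, G = 1 ✓
  …and likewise for the remaining 3 rows.
Every row agrees, so the formula is equivalent.

Yes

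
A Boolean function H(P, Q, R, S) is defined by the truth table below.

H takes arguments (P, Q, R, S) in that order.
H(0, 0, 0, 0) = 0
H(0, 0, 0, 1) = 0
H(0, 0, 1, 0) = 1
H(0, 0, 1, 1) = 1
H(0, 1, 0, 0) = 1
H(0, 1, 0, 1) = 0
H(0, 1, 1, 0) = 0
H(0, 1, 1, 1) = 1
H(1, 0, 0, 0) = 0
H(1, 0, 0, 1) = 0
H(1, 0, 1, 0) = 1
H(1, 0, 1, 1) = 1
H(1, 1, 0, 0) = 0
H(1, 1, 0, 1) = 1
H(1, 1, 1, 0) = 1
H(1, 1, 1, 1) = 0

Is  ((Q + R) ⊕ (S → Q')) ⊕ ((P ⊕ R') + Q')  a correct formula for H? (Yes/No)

Yes

Test each input against both H and the formula:
  P=0, Q=0, R=0, S=0: formula gives 0, H = 0 ✓
  P=0, Q=0, R=0, S=1: formula gives 0, H = 0 ✓
  P=0, Q=0, R=1, S=0: formula gives 1, H = 1 ✓
  P=0, Q=0, R=1, S=1: formula gives 1, H = 1 ✓
  … (the remaining 12 rows also agree.)
All 16 rows match — the expression computes H exactly.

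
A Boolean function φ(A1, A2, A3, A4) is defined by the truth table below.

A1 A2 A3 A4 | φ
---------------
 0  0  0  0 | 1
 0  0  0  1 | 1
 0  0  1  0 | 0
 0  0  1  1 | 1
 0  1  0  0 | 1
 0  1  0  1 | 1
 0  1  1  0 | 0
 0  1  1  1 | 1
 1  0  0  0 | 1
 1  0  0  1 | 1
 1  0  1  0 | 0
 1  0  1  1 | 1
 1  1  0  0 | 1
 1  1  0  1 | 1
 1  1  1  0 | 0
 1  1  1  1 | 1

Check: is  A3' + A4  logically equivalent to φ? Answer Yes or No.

Yes

Check the formula against φ row by row:
  A1=0, A2=0, A3=0, A4=0: formula gives 1, φ = 1 ✓
  A1=0, A2=0, A3=0, A4=1: formula gives 1, φ = 1 ✓
  A1=0, A2=0, A3=1, A4=0: formula gives 0, φ = 0 ✓
  A1=0, A2=0, A3=1, A4=1: formula gives 1, φ = 1 ✓
  …and likewise for the remaining 12 rows.
Every row agrees, so the formula is equivalent.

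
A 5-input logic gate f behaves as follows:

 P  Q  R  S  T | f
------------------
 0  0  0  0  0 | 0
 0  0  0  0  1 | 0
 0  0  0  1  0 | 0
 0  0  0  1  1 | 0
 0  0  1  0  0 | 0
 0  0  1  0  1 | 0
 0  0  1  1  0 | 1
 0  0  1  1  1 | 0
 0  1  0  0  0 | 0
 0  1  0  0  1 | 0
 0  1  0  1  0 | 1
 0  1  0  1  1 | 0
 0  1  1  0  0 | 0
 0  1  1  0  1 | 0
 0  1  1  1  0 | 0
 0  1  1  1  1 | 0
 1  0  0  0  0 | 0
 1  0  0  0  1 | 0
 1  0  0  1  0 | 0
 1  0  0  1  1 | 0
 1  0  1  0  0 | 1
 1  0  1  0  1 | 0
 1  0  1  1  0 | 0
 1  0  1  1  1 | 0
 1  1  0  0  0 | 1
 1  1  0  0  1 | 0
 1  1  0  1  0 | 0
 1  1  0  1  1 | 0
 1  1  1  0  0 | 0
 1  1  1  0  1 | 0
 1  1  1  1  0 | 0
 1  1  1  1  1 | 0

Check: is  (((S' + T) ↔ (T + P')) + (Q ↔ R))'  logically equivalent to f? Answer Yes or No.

Check the formula against f row by row:
  P=0, Q=0, R=0, S=0, T=0: formula gives 0, f = 0 ✓
  P=0, Q=0, R=0, S=0, T=1: formula gives 0, f = 0 ✓
  P=0, Q=0, R=0, S=1, T=0: formula gives 0, f = 0 ✓
  P=0, Q=0, R=0, S=1, T=1: formula gives 0, f = 0 ✓
  … (the remaining 28 rows also agree.)
No disagreement on any input; they are logically equivalent.

Yes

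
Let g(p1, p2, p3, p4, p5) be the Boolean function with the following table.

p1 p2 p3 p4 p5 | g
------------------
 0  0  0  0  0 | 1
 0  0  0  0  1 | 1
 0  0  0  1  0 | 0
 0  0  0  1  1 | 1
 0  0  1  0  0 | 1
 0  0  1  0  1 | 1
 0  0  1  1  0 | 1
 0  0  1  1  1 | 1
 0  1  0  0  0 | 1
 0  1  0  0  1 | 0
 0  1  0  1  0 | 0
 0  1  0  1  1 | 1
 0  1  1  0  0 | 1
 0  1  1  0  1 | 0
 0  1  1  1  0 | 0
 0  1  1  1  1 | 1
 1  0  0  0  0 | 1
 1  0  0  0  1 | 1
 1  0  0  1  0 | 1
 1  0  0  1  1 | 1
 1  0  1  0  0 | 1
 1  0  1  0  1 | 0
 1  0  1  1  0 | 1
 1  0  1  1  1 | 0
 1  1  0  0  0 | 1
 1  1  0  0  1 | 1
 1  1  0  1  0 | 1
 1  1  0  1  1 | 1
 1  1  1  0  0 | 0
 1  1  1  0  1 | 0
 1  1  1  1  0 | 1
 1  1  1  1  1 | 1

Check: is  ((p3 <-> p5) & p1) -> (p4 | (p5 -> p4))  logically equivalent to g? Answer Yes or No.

No

Evaluate ((p3 <-> p5) & p1) -> (p4 | (p5 -> p4)) on each row and compare to g:
  p1=0, p2=0, p3=0, p4=0, p5=0: formula gives 1, g = 1 ✓
  p1=0, p2=0, p3=0, p4=0, p5=1: formula gives 1, g = 1 ✓
  p1=0, p2=0, p3=0, p4=1, p5=0: formula gives 1, but g = 0 ✗
Row (0,0,0,1,0) is a counterexample, so the formula is not equivalent to g.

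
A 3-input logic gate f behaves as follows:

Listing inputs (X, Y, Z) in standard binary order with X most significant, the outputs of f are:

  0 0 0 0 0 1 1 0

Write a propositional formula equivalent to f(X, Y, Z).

The 1-rows are (1,0,1), (1,1,0). Each contributes one minterm — X·¬Y·Z; X·Y·¬Z — and their disjunction is a sum-of-products form of f.

f(X, Y, Z) = ((X AND NOT Y) AND Z) OR ((X AND Y) AND NOT Z)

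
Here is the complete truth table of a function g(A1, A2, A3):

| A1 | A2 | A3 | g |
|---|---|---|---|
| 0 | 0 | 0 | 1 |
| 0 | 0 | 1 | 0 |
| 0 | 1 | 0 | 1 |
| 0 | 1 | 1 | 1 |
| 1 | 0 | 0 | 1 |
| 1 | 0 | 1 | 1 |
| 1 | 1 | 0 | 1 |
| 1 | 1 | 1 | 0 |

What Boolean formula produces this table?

g(A1, A2, A3) = not (((not A1 and not A2) and A3) or ((A1 and A2) and A3))

g is 0 on only 2 rows — (0,0,1), (1,1,1). Writing each as a minterm (¬A1·¬A2·A3, A1·A2·A3) and OR-ing them characterizes exactly where g=0, so g is the negation of that disjunction.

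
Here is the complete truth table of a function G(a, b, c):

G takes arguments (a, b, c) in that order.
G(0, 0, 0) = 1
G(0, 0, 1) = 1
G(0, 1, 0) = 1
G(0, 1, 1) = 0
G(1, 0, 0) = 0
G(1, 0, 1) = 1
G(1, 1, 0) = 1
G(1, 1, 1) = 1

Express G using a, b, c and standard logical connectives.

The 0-rows are (0,1,1), (1,0,0). Take each as a conjunction (¬a·b·c, a·¬b·¬c), form their disjunction, and complement — that gives a formula that is 1 everywhere G is.

G(a, b, c) = (((a' · b) · c) + ((a · b') · c'))'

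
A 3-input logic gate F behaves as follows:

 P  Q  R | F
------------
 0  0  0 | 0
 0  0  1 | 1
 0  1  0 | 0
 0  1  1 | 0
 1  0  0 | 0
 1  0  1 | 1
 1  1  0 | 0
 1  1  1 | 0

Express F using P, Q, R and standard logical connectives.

Collect the rows where F=1 — (0,0,1), (1,0,1) — and write one minterm per row: ¬P·¬Q·R, P·¬Q·R. Their union (logical OR) reproduces the table exactly.

F(P, Q, R) = ((¬P ∧ ¬Q) ∧ R) ∨ ((P ∧ ¬Q) ∧ R)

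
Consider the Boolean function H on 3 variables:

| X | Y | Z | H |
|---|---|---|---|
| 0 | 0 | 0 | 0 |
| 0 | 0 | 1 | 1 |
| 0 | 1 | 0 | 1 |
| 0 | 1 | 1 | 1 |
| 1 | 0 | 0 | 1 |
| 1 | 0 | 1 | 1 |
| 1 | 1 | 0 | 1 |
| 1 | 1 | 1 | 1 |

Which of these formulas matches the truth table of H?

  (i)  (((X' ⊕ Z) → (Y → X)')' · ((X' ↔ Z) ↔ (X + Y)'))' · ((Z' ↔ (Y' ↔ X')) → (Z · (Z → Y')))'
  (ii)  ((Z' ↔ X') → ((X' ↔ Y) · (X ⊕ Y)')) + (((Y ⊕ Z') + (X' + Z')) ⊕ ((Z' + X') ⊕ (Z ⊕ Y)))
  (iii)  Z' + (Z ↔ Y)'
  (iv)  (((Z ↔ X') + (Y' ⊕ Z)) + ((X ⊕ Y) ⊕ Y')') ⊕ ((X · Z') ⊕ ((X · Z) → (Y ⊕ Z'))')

ii

(i) disagrees with H on (0,0,0) (formula → 1, table → 0); rule it out.
(iii) disagrees with H on (0,0,0) (formula → 1, table → 0); rule it out.
(iv) disagrees with H on (0,0,0) (formula → 1, table → 0); rule it out.
(ii) is the remaining candidate, and it agrees with H on all 8 inputs.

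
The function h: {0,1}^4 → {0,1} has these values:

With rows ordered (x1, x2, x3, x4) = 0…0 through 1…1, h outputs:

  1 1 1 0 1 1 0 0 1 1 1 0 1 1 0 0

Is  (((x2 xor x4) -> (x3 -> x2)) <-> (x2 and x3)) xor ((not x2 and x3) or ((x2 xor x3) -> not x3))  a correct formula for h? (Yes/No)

Check the formula against h row by row:
  x1=0, x2=0, x3=0, x4=0: formula gives 1, h = 1 ✓
  x1=0, x2=0, x3=0, x4=1: formula gives 1, h = 1 ✓
  x1=0, x2=0, x3=1, x4=0: formula gives 1, h = 1 ✓
  x1=0, x2=0, x3=1, x4=1: formula gives 0, h = 0 ✓
  … (the remaining 12 rows also agree.)
Every row agrees, so the formula is equivalent.

Yes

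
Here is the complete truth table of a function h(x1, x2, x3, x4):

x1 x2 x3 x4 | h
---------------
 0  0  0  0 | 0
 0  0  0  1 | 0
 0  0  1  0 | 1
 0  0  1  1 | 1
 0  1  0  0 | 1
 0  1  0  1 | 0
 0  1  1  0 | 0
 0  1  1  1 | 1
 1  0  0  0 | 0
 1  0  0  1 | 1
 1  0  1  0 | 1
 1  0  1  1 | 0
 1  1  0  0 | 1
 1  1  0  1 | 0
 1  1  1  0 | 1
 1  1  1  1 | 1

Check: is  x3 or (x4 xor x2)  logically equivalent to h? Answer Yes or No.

No

Test each input against both h and the formula:
  x1=0, x2=0, x3=0, x4=0: formula gives 0, h = 0 ✓
  x1=0, x2=0, x3=0, x4=1: formula gives 1, but h = 0 ✗
Since they disagree at (0,0,0,1), the expression is not a correct formula for h.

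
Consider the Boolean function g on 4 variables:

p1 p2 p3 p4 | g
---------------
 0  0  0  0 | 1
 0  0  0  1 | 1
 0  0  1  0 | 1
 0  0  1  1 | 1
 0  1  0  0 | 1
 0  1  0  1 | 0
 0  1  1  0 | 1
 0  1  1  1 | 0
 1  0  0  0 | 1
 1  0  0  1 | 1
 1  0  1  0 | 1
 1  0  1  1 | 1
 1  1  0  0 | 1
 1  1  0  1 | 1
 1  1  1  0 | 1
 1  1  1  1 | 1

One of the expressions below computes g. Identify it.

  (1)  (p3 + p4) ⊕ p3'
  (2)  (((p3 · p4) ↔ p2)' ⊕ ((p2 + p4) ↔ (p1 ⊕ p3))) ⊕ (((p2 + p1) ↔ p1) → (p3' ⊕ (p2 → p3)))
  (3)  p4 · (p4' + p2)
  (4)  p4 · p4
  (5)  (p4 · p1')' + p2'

5

(1) fails at (0,0,0,1): the formula yields 0, g is 1.
(2) fails at (0,0,0,1): the formula yields 0, g is 1.
(3) fails at (0,0,0,0): the formula yields 0, g is 1.
(4) fails at (0,0,0,0): the formula yields 0, g is 1.
Only (5) survives; checking it on all 16 rows confirms it matches g.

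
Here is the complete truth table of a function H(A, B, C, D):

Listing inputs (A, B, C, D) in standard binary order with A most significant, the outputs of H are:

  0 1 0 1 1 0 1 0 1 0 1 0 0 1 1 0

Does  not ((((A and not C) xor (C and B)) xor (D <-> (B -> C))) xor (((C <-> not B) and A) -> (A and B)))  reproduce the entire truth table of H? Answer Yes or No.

Check the formula against H row by row:
  A=0, B=0, C=0, D=0: formula gives 0, H = 0 ✓
  A=0, B=0, C=0, D=1: formula gives 1, H = 1 ✓
  A=0, B=0, C=1, D=0: formula gives 0, H = 0 ✓
  A=0, B=0, C=1, D=1: formula gives 1, H = 1 ✓
  … (the remaining 12 rows also agree.)
No disagreement on any input; they are logically equivalent.

Yes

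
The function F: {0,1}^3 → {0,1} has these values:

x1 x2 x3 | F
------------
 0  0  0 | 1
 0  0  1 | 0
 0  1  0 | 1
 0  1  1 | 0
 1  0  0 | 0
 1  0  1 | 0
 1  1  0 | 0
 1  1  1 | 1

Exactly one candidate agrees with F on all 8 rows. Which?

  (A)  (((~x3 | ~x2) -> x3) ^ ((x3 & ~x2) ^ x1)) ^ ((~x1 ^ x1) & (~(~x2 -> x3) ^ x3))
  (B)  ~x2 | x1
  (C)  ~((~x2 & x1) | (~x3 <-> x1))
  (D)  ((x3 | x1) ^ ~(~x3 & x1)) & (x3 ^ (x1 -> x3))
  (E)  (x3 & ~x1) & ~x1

C

(A): at (0,0,1) it gives 1, but F = 0 — eliminated.
(B): at (0,0,1) it gives 1, but F = 0 — eliminated.
(D): at (1,1,1) it gives 0, but F = 1 — eliminated.
(E): at (0,0,0) it gives 0, but F = 1 — eliminated.
(C) is the remaining candidate, and it agrees with F on all 8 inputs.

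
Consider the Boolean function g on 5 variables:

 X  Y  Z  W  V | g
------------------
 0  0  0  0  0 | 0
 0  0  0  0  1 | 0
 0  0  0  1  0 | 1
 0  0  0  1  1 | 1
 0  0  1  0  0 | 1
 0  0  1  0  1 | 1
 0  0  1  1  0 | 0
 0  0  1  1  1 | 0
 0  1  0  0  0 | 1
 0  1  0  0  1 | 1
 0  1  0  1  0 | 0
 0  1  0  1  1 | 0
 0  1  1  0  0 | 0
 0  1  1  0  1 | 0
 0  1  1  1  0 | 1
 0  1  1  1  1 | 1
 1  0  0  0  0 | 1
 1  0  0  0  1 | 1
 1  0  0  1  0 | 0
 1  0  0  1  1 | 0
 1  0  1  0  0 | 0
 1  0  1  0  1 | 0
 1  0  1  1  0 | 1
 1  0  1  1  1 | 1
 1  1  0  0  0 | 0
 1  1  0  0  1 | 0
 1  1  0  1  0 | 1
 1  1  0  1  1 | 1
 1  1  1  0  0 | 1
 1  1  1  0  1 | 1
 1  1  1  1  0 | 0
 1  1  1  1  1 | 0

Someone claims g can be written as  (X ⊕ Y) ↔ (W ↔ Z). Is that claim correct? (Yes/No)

Yes

Test each input against both g and the formula:
  X=0, Y=0, Z=0, W=0, V=0: formula gives 0, g = 0 ✓
  X=0, Y=0, Z=0, W=0, V=1: formula gives 0, g = 0 ✓
  X=0, Y=0, Z=0, W=1, V=0: formula gives 1, g = 1 ✓
  X=0, Y=0, Z=0, W=1, V=1: formula gives 1, g = 1 ✓
  … (the remaining 28 rows also agree.)
No disagreement on any input; they are logically equivalent.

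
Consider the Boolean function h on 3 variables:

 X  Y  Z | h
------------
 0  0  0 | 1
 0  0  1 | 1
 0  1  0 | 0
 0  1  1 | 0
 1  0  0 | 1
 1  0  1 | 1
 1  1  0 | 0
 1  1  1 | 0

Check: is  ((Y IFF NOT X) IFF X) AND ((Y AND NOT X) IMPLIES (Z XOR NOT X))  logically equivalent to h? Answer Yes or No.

Test each input against both h and the formula:
  X=0, Y=0, Z=0: formula gives 1, h = 1 ✓
  X=0, Y=0, Z=1: formula gives 1, h = 1 ✓
  X=0, Y=1, Z=0: formula gives 0, h = 0 ✓
  X=0, Y=1, Z=1: formula gives 0, h = 0 ✓
  X=1, Y=0, Z=0: formula gives 1, h = 1 ✓
  …and likewise for the remaining 3 rows.
No disagreement on any input; they are logically equivalent.

Yes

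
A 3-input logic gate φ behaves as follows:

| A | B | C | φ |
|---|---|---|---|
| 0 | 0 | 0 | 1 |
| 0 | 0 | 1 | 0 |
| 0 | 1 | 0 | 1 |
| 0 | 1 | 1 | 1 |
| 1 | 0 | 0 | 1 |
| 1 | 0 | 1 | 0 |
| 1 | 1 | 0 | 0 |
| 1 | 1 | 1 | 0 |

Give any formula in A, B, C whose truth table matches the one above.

φ(A, B, C) = ((((¬A ∧ ¬B) ∧ ¬C) ∨ ((¬A ∧ B) ∧ ¬C)) ∨ ((¬A ∧ B) ∧ C)) ∨ ((A ∧ ¬B) ∧ ¬C)

Collect the rows where φ=1 — (0,0,0), (0,1,0), (0,1,1), (1,0,0) — and write one minterm per row: ¬A·¬B·¬C, ¬A·B·¬C, ¬A·B·C, A·¬B·¬C. Their union (logical OR) reproduces the table exactly.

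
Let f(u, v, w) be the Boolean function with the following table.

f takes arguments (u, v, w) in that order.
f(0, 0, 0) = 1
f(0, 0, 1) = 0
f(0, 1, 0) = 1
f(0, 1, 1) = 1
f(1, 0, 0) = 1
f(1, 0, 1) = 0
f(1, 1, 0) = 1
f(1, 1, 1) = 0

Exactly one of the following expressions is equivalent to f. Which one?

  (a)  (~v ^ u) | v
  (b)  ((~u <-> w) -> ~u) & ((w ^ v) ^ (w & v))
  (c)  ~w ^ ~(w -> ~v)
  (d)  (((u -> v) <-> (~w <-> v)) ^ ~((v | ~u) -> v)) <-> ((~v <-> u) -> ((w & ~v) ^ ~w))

(a) fails at (0,0,1): the formula yields 1, f is 0.
(b) fails at (0,0,0): the formula yields 0, f is 1.
(c) fails at (1,1,1): the formula yields 1, f is 0.
(d) is the remaining candidate, and it agrees with f on all 8 inputs.

d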